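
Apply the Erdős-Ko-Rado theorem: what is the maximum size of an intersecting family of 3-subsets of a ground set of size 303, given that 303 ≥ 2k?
max |F| = C(302, 2) = 45451

Erdős-Ko-Rado (1961): when n ≥ 2k, max |F| = C(n−1, k−1). The bound is attained by the star {A : i ∈ A} for any fixed i ∈ [n]. Here C(303−1, 3−1) = C(302, 2) = 45451.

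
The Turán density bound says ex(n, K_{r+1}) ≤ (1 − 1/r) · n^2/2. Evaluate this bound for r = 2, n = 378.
Turán density bound = (1/2) · 378^2/2 = 35721

Turán's theorem: ex(n, K_{r+1}) is achieved by the complete r-partite Turán graph T(n, r) with parts as balanced as possible, and is at most (1 − 1/r) · n^2/2. For r = 2, n = 378: the density bound is (1/2) · 142884/2 = 35721. Since 2 ∣ 378, the Turán graph T(378, 2) has parts of equal size 189, and its edge count e(T(378, 2)) = 35721 attains the density bound exactly.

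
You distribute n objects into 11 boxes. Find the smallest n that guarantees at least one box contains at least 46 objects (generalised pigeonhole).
n = (46 − 1)·11 + 1 = 496

By the generalised pigeonhole principle, to guarantee some box contains ≥ r objects we need more than (r − 1) · k objects total. Threshold: n = (r − 1) · k + 1. With r = 46 and k = 11: n = 45 · 11 + 1 = 495 + 1 = 496. For n = 495 = 45 · 11, we can put exactly 45 objects in every box, avoiding 46 in any single one — so 496 is tight.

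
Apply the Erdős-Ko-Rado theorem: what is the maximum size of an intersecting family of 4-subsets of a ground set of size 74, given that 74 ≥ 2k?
max |F| = C(73, 3) = 62196

The Erdős-Ko-Rado theorem states: for n ≥ 2k, an intersecting family of k-subsets of an n-element set has size at most C(n − 1, k − 1), with equality for 'star' families {A ⊆ [n] : |A| = k, i ∈ A} (fix an element i). For n = 74, k = 4: C(73, 3) = 62196.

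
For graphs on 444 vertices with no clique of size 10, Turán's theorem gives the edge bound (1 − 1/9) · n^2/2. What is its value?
Turán density bound = (8/9) · 444^2/2 = 87616

Turán's theorem: ex(n, K_{r+1}) is achieved by the complete r-partite Turán graph T(n, r) with parts as balanced as possible, and is at most (1 − 1/r) · n^2/2. For r = 9, n = 444: the density bound is (8/9) · 197136/2 = 87616. The integer-valued extremum is e(T(444, 9)) = 87615, which is strictly less than the density bound 87616 since 9 ∤ 444 (the parts of T(444, 9) cannot all be equal).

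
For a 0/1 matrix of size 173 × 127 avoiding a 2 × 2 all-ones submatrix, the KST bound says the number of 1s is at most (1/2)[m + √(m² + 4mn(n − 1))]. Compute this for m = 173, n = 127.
z(173, 127; 2, 2) ≤ (1/2)[173 + √(173² + 4·173·127·126)] = (1/2)[173 + √11103313] = 1752.5817

Kővári–Sós–Turán: let r_1, ..., r_173 be the row sums and z = Σ r_i the total number of 1s. Each pair of columns can share at most one row with both entries 1 (else a 2×2 all-ones block appears), so Σ_i C(r_i, 2) ≤ C(127, 2) = 8001. By convexity Σ_i C(r_i, 2) ≥ 173·C(z/173, 2) = z(z − 173)/(2·173), giving z² − 173z − 173·127·126 ≤ 0 and hence z ≤ (1/2)[173 + √(29929 + 4·2768346)] = (1/2)[173 + √11103313] ≈ (1/2)(173 + 3332.1634) = 1752.5817.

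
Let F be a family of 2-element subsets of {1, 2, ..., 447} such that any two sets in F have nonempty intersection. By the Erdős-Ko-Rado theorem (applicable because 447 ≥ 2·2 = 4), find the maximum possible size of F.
max |F| = C(446, 1) = 446

The Erdős-Ko-Rado theorem states: for n ≥ 2k, an intersecting family of k-subsets of an n-element set has size at most C(n − 1, k − 1), with equality for 'star' families {A ⊆ [n] : |A| = k, i ∈ A} (fix an element i). For n = 447, k = 2: C(446, 1) = 446.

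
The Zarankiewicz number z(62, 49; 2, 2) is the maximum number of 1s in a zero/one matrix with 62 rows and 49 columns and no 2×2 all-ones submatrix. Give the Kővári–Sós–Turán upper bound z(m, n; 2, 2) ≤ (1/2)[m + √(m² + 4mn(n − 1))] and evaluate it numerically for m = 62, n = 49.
z(62, 49; 2, 2) ≤ (1/2)[62 + √(62² + 4·62·49·48)] = (1/2)[62 + √587140] = 414.1253

Kővári–Sós–Turán: let r_1, ..., r_62 be the row sums and z = Σ r_i the total number of 1s. Each pair of columns can share at most one row with both entries 1 (else a 2×2 all-ones block appears), so Σ_i C(r_i, 2) ≤ C(49, 2) = 1176. By convexity Σ_i C(r_i, 2) ≥ 62·C(z/62, 2) = z(z − 62)/(2·62), giving z² − 62z − 62·49·48 ≤ 0 and hence z ≤ (1/2)[62 + √(3844 + 4·145824)] = (1/2)[62 + √587140] ≈ (1/2)(62 + 766.2506) = 414.1253.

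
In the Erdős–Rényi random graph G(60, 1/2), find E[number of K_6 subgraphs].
E[# K_6] = C(60, 6) · (1/2)^C(6, 2) = 50063860 / 2^15 = 12515965/8192 ≈ 1527.827759

For each 6-subset S of vertices (there are C(60, 6) = 50063860 such S), let X_S = 1 if S induces a K_6 (all C(6, 2) = 15 edges present). Then P(X_S = 1) = (1/2)^15 = 1/32768. By linearity of expectation, E[# K_6] = C(60, 6) · (1/2)^15 = 50063860 / 32768 = 12515965/8192 ≈ 1527.827759.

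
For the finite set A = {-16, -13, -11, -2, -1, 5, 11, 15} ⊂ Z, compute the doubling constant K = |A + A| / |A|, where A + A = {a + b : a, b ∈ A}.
K = |A + A| / |A| = 33/8

Enumerate A + A = {a + b : a, b ∈ A}. With |A| = 8, there are |A|^2 = 64 ordered sum pairs; collecting distinct values, A + A = {-32, -29, -27, -26, -24, -22, -18, -17, -15, -14, -13, -12, -11, -8, -6, -5, -4, -3, -2, -1, 0, 2, 3, 4, 9, 10, 13, 14, 16, 20, 22, 26, 30}, so |A + A| = 33. Thus K = 33/8. For comparison, the minimum possible |A + A| over all 8-element sets is 2·8 − 1 = 15 (so min K = 15/8), attained only by arithmetic progressions.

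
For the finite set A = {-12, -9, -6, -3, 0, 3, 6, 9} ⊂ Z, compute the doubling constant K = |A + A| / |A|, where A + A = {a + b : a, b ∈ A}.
K = |A + A| / |A| = 15/8

Enumerate A + A = {a + b : a, b ∈ A}. With |A| = 8, there are |A|^2 = 64 ordered sum pairs; collecting distinct values, A + A = {-24, -21, -18, -15, -12, -9, -6, -3, 0, 3, 6, 9, 12, 15, 18}, so |A + A| = 15. Thus K = 15/8. Here |A + A| = 2|A| − 1 = 15, the minimum possible — so K = 15/8 is minimal, which holds iff A is an arithmetic progression.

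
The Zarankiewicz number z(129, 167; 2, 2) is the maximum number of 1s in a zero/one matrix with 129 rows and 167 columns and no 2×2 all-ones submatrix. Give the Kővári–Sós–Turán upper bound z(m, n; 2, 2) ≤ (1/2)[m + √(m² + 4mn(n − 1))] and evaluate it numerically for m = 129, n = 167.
z(129, 167; 2, 2) ≤ (1/2)[129 + √(129² + 4·129·167·166)] = (1/2)[129 + √14321193] = 1956.6676

Kővári–Sós–Turán: let r_1, ..., r_129 be the row sums and z = Σ r_i the total number of 1s. Each pair of columns can share at most one row with both entries 1 (else a 2×2 all-ones block appears), so Σ_i C(r_i, 2) ≤ C(167, 2) = 13861. By convexity Σ_i C(r_i, 2) ≥ 129·C(z/129, 2) = z(z − 129)/(2·129), giving z² − 129z − 129·167·166 ≤ 0 and hence z ≤ (1/2)[129 + √(16641 + 4·3576138)] = (1/2)[129 + √14321193] ≈ (1/2)(129 + 3784.3352) = 1956.6676.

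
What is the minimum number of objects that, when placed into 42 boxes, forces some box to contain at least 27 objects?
n = (27 − 1)·42 + 1 = 1093

By the generalised pigeonhole principle, to guarantee some box contains ≥ r objects we need more than (r − 1) · k objects total. Threshold: n = (r − 1) · k + 1. With r = 27 and k = 42: n = 26 · 42 + 1 = 1092 + 1 = 1093. For n = 1092 = 26 · 42, we can put exactly 26 objects in every box, avoiding 27 in any single one — so 1093 is tight.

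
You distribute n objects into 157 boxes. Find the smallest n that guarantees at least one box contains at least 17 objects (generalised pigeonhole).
n = (17 − 1)·157 + 1 = 2513

By the generalised pigeonhole principle, to guarantee some box contains ≥ r objects we need more than (r − 1) · k objects total. Threshold: n = (r − 1) · k + 1. With r = 17 and k = 157: n = 16 · 157 + 1 = 2512 + 1 = 2513. For n = 2512 = 16 · 157, we can put exactly 16 objects in every box, avoiding 17 in any single one — so 2513 is tight.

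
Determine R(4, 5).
R(4, 5) = 25

Lower bound: an explicit 2-colouring of K_{24} (typically a Paley-type or other structured construction) avoids a red K_4 and a blue K_5, showing R(4, 5) > 24.
Upper bound: the simple Erdős–Szekeres recurrence only gives R(4, 5) ≤ 32; the tight bound R(4, 5) ≤ 25 requires a sharper case analysis (or computer search) of 2-colourings of K_{25}.
Hence R(4, 5) = 25.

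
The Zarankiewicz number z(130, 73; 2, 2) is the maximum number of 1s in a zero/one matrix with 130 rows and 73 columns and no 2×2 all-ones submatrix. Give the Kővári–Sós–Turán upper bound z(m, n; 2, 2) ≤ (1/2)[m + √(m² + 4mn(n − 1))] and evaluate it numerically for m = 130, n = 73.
z(130, 73; 2, 2) ≤ (1/2)[130 + √(130² + 4·130·73·72)] = (1/2)[130 + √2750020] = 894.1592

Kővári–Sós–Turán: let r_1, ..., r_130 be the row sums and z = Σ r_i the total number of 1s. Each pair of columns can share at most one row with both entries 1 (else a 2×2 all-ones block appears), so Σ_i C(r_i, 2) ≤ C(73, 2) = 2628. By convexity Σ_i C(r_i, 2) ≥ 130·C(z/130, 2) = z(z − 130)/(2·130), giving z² − 130z − 130·73·72 ≤ 0 and hence z ≤ (1/2)[130 + √(16900 + 4·683280)] = (1/2)[130 + √2750020] ≈ (1/2)(130 + 1658.3184) = 894.1592.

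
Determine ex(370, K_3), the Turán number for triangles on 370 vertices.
ex(370, K_3) = ⌊370^2/4⌋ = 34225

Mantel (1907): a triangle-free graph on n vertices has at most ⌊n^2/4⌋ edges, with equality for the complete bipartite graph K_{⌊n/2⌋, ⌈n/2⌉}. For n = 370: ⌊370^2/4⌋ = ⌊136900/4⌋ = 34225. The extremal graph is K_{185, 185}, which has 185·185 = 34225 edges.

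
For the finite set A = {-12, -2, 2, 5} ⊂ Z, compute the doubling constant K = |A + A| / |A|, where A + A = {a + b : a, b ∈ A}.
K = |A + A| / |A| = 10/4 = 5/2

Enumerate A + A = {a + b : a, b ∈ A}. With |A| = 4, there are |A|^2 = 16 ordered sum pairs; collecting distinct values, A + A = {-24, -14, -10, -7, -4, 0, 3, 4, 7, 10}, so |A + A| = 10. Thus K = 10/4 = 5/2. For comparison, the minimum possible |A + A| over all 4-element sets is 2·4 − 1 = 7 (so min K = 7/4), attained only by arithmetic progressions.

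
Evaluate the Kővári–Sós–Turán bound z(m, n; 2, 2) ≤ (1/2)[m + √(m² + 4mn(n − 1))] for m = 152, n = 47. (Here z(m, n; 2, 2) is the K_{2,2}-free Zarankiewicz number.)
z(152, 47; 2, 2) ≤ (1/2)[152 + √(152² + 4·152·47·46)] = (1/2)[152 + √1337600] = 654.2733

Kővári–Sós–Turán: let r_1, ..., r_152 be the row sums and z = Σ r_i the total number of 1s. Each pair of columns can share at most one row with both entries 1 (else a 2×2 all-ones block appears), so Σ_i C(r_i, 2) ≤ C(47, 2) = 1081. By convexity Σ_i C(r_i, 2) ≥ 152·C(z/152, 2) = z(z − 152)/(2·152), giving z² − 152z − 152·47·46 ≤ 0 and hence z ≤ (1/2)[152 + √(23104 + 4·328624)] = (1/2)[152 + √1337600] ≈ (1/2)(152 + 1156.5466) = 654.2733.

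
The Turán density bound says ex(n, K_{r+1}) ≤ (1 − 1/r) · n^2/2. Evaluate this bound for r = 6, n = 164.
Turán density bound = (5/6) · 164^2/2 = 33620/3 ≈ 11206.6667

Turán's theorem: ex(n, K_{r+1}) is achieved by the complete r-partite Turán graph T(n, r) with parts as balanced as possible, and is at most (1 − 1/r) · n^2/2. For r = 6, n = 164: the density bound is (5/6) · 26896/2 = 33620/3 ≈ 11206.6667. The integer-valued extremum is e(T(164, 6)) = 11206, which is strictly less than the density bound 33620/3 since 6 ∤ 164 (the parts of T(164, 6) cannot all be equal).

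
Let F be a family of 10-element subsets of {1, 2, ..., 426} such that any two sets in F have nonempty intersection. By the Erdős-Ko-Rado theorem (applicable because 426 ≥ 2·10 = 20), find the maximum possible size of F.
max |F| = C(425, 9) = 1144728032360743325

Erdős-Ko-Rado (1961): when n ≥ 2k, max |F| = C(n−1, k−1). The bound is attained by the star {A : i ∈ A} for any fixed i ∈ [n]. Here C(426−1, 10−1) = C(425, 9) = 1144728032360743325.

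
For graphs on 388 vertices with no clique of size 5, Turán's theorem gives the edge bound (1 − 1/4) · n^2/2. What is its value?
Turán density bound = (3/4) · 388^2/2 = 56454

Turán's theorem: ex(n, K_{r+1}) is achieved by the complete r-partite Turán graph T(n, r) with parts as balanced as possible, and is at most (1 − 1/r) · n^2/2. For r = 4, n = 388: the density bound is (3/4) · 150544/2 = 56454. Since 4 ∣ 388, the Turán graph T(388, 4) has parts of equal size 97, and its edge count e(T(388, 4)) = 56454 attains the density bound exactly.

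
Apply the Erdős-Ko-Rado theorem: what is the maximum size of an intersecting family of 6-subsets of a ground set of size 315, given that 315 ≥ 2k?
max |F| = C(314, 5) = 24635955812

The Erdős-Ko-Rado theorem states: for n ≥ 2k, an intersecting family of k-subsets of an n-element set has size at most C(n − 1, k − 1), with equality for 'star' families {A ⊆ [n] : |A| = k, i ∈ A} (fix an element i). For n = 315, k = 6: C(314, 5) = 24635955812.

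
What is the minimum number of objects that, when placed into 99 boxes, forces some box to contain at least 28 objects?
n = (28 − 1)·99 + 1 = 2674

By the generalised pigeonhole principle, to guarantee some box contains ≥ r objects we need more than (r − 1) · k objects total. Threshold: n = (r − 1) · k + 1. With r = 28 and k = 99: n = 27 · 99 + 1 = 2673 + 1 = 2674. For n = 2673 = 27 · 99, we can put exactly 27 objects in every box, avoiding 28 in any single one — so 2674 is tight.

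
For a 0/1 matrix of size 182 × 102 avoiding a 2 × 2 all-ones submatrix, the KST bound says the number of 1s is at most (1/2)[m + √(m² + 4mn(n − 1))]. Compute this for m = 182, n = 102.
z(182, 102; 2, 2) ≤ (1/2)[182 + √(182² + 4·182·102·101)] = (1/2)[182 + √7532980] = 1463.3137

Kővári–Sós–Turán: let r_1, ..., r_182 be the row sums and z = Σ r_i the total number of 1s. Each pair of columns can share at most one row with both entries 1 (else a 2×2 all-ones block appears), so Σ_i C(r_i, 2) ≤ C(102, 2) = 5151. By convexity Σ_i C(r_i, 2) ≥ 182·C(z/182, 2) = z(z − 182)/(2·182), giving z² − 182z − 182·102·101 ≤ 0 and hence z ≤ (1/2)[182 + √(33124 + 4·1874964)] = (1/2)[182 + √7532980] ≈ (1/2)(182 + 2744.6275) = 1463.3137.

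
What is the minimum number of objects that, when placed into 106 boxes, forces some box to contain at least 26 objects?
n = (26 − 1)·106 + 1 = 2651

By the generalised pigeonhole principle, to guarantee some box contains ≥ r objects we need more than (r − 1) · k objects total. Threshold: n = (r − 1) · k + 1. With r = 26 and k = 106: n = 25 · 106 + 1 = 2650 + 1 = 2651. For n = 2650 = 25 · 106, we can put exactly 25 objects in every box, avoiding 26 in any single one — so 2651 is tight.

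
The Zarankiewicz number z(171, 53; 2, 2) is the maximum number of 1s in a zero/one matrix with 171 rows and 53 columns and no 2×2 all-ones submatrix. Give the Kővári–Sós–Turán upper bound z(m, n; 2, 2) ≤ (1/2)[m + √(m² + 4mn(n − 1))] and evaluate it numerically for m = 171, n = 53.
z(171, 53; 2, 2) ≤ (1/2)[171 + √(171² + 4·171·53·52)] = (1/2)[171 + √1914345] = 777.2993

Kővári–Sós–Turán: let r_1, ..., r_171 be the row sums and z = Σ r_i the total number of 1s. Each pair of columns can share at most one row with both entries 1 (else a 2×2 all-ones block appears), so Σ_i C(r_i, 2) ≤ C(53, 2) = 1378. By convexity Σ_i C(r_i, 2) ≥ 171·C(z/171, 2) = z(z − 171)/(2·171), giving z² − 171z − 171·53·52 ≤ 0 and hence z ≤ (1/2)[171 + √(29241 + 4·471276)] = (1/2)[171 + √1914345] ≈ (1/2)(171 + 1383.5986) = 777.2993.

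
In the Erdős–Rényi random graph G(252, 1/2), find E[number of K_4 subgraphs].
E[# K_4] = C(252, 4) · (1/2)^C(4, 2) = 164059875 / 2^6 = 2563435.546875

For each 4-subset S of vertices (there are C(252, 4) = 164059875 such S), let X_S = 1 if S induces a K_4 (all C(4, 2) = 6 edges present). Then P(X_S = 1) = (1/2)^6 = 1/64. By linearity of expectation, E[# K_4] = C(252, 4) · (1/2)^6 = 164059875 / 64 = 2563435.546875.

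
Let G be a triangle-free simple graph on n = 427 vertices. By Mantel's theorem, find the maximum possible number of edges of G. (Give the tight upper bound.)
ex(427, K_3) = ⌊427^2/4⌋ = 45582

Mantel (1907): a triangle-free graph on n vertices has at most ⌊n^2/4⌋ edges, with equality for the complete bipartite graph K_{⌊n/2⌋, ⌈n/2⌉}. For n = 427: ⌊427^2/4⌋ = ⌊182329/4⌋ = 45582. The extremal graph is K_{213, 214}, which has 213·214 = 45582 edges.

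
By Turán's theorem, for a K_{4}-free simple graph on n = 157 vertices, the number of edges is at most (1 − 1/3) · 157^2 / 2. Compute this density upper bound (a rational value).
Turán density bound = (2/3) · 157^2/2 = 24649/3 ≈ 8216.3333

Turán's theorem: ex(n, K_{r+1}) is achieved by the complete r-partite Turán graph T(n, r) with parts as balanced as possible, and is at most (1 − 1/r) · n^2/2. For r = 3, n = 157: the density bound is (2/3) · 24649/2 = 24649/3 ≈ 8216.3333. The integer-valued extremum is e(T(157, 3)) = 8216, which is strictly less than the density bound 24649/3 since 3 ∤ 157 (the parts of T(157, 3) cannot all be equal).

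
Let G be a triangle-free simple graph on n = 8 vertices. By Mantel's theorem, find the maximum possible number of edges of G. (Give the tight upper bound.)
ex(8, K_3) = ⌊8^2/4⌋ = 16

Mantel (1907): a triangle-free graph on n vertices has at most ⌊n^2/4⌋ edges, with equality for the complete bipartite graph K_{⌊n/2⌋, ⌈n/2⌉}. For n = 8: ⌊8^2/4⌋ = ⌊64/4⌋ = 16. The extremal graph is K_{4, 4}, which has 4·4 = 16 edges.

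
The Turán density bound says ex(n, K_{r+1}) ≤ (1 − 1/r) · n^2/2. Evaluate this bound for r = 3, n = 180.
Turán density bound = (2/3) · 180^2/2 = 10800

Turán's theorem: ex(n, K_{r+1}) is achieved by the complete r-partite Turán graph T(n, r) with parts as balanced as possible, and is at most (1 − 1/r) · n^2/2. For r = 3, n = 180: the density bound is (2/3) · 32400/2 = 10800. Since 3 ∣ 180, the Turán graph T(180, 3) has parts of equal size 60, and its edge count e(T(180, 3)) = 10800 attains the density bound exactly.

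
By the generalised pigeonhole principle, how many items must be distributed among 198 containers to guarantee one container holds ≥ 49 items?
n = (49 − 1)·198 + 1 = 9505

By the generalised pigeonhole principle, to guarantee some box contains ≥ r objects we need more than (r − 1) · k objects total. Threshold: n = (r − 1) · k + 1. With r = 49 and k = 198: n = 48 · 198 + 1 = 9504 + 1 = 9505. For n = 9504 = 48 · 198, we can put exactly 48 objects in every box, avoiding 49 in any single one — so 9505 is tight.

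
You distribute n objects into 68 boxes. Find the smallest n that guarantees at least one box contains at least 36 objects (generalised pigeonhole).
n = (36 − 1)·68 + 1 = 2381

By the generalised pigeonhole principle, to guarantee some box contains ≥ r objects we need more than (r − 1) · k objects total. Threshold: n = (r − 1) · k + 1. With r = 36 and k = 68: n = 35 · 68 + 1 = 2380 + 1 = 2381. For n = 2380 = 35 · 68, we can put exactly 35 objects in every box, avoiding 36 in any single one — so 2381 is tight.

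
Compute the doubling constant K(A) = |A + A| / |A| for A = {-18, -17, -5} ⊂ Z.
K = |A + A| / |A| = 6/3 = 2

Enumerate A + A = {a + b : a, b ∈ A}. With |A| = 3, there are |A|^2 = 9 ordered sum pairs; collecting distinct values, A + A = {-36, -35, -34, -23, -22, -10}, so |A + A| = 6. Thus K = 6/3 = 2. For comparison, the minimum possible |A + A| over all 3-element sets is 2·3 − 1 = 5 (so min K = 5/3), attained only by arithmetic progressions.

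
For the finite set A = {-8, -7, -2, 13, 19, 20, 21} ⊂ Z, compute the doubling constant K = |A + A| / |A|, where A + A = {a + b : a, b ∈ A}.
K = |A + A| / |A| = 24/7

Enumerate A + A = {a + b : a, b ∈ A}. With |A| = 7, there are |A|^2 = 49 ordered sum pairs; collecting distinct values, A + A = {-16, -15, -14, -10, -9, -4, 5, 6, 11, 12, 13, 14, 17, 18, 19, 26, 32, 33, 34, 38, 39, 40, 41, 42}, so |A + A| = 24. Thus K = 24/7. For comparison, the minimum possible |A + A| over all 7-element sets is 2·7 − 1 = 13 (so min K = 13/7), attained only by arithmetic progressions.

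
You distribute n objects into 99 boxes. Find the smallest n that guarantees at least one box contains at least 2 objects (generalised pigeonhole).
n = (2 − 1)·99 + 1 = 100

By the generalised pigeonhole principle, to guarantee some box contains ≥ r objects we need more than (r − 1) · k objects total. Threshold: n = (r − 1) · k + 1. With r = 2 and k = 99: n = 1 · 99 + 1 = 99 + 1 = 100. For n = 99 = 1 · 99, we can put exactly 1 objects in every box, avoiding 2 in any single one — so 100 is tight.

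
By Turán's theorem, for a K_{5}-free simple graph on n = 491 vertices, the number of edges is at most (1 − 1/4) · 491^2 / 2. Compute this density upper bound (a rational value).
Turán density bound = (3/4) · 491^2/2 = 723243/8 ≈ 90405.375

Turán's theorem: ex(n, K_{r+1}) is achieved by the complete r-partite Turán graph T(n, r) with parts as balanced as possible, and is at most (1 − 1/r) · n^2/2. For r = 4, n = 491: the density bound is (3/4) · 241081/2 = 723243/8 ≈ 90405.375. The integer-valued extremum is e(T(491, 4)) = 90405, which is strictly less than the density bound 723243/8 since 4 ∤ 491 (the parts of T(491, 4) cannot all be equal).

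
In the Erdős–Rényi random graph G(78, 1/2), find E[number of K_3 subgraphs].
E[# K_3] = C(78, 3) · (1/2)^C(3, 2) = 76076 / 2^3 = 19019/2 = 9509.5

For each 3-subset S of vertices (there are C(78, 3) = 76076 such S), let X_S = 1 if S induces a K_3 (all C(3, 2) = 3 edges present). Then P(X_S = 1) = (1/2)^3 = 1/8. By linearity of expectation, E[# K_3] = C(78, 3) · (1/2)^3 = 76076 / 8 = 19019/2 = 9509.5.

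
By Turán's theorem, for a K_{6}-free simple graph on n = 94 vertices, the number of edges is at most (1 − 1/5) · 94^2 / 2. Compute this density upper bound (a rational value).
Turán density bound = (4/5) · 94^2/2 = 17672/5 ≈ 3534.4

Turán's theorem: ex(n, K_{r+1}) is achieved by the complete r-partite Turán graph T(n, r) with parts as balanced as possible, and is at most (1 − 1/r) · n^2/2. For r = 5, n = 94: the density bound is (4/5) · 8836/2 = 17672/5 ≈ 3534.4. The integer-valued extremum is e(T(94, 5)) = 3534, which is strictly less than the density bound 17672/5 since 5 ∤ 94 (the parts of T(94, 5) cannot all be equal).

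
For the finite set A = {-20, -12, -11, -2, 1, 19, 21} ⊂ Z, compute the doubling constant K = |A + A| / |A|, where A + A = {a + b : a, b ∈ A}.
K = |A + A| / |A| = 26/7

Enumerate A + A = {a + b : a, b ∈ A}. With |A| = 7, there are |A|^2 = 49 ordered sum pairs; collecting distinct values, A + A = {-40, -32, -31, -24, -23, -22, -19, -14, -13, -11, -10, -4, -1, 1, 2, 7, 8, 9, 10, 17, 19, 20, 22, 38, 40, 42}, so |A + A| = 26. Thus K = 26/7. For comparison, the minimum possible |A + A| over all 7-element sets is 2·7 − 1 = 13 (so min K = 13/7), attained only by arithmetic progressions.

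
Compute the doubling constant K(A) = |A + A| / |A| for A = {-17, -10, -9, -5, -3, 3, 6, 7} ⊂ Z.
K = |A + A| / |A| = 30/8 = 15/4

Enumerate A + A = {a + b : a, b ∈ A}. With |A| = 8, there are |A|^2 = 64 ordered sum pairs; collecting distinct values, A + A = {-34, -27, -26, -22, -20, -19, -18, -15, -14, -13, -12, -11, -10, -8, -7, -6, -4, -3, -2, 0, 1, 2, 3, 4, 6, 9, 10, 12, 13, 14}, so |A + A| = 30. Thus K = 30/8 = 15/4. For comparison, the minimum possible |A + A| over all 8-element sets is 2·8 − 1 = 15 (so min K = 15/8), attained only by arithmetic progressions.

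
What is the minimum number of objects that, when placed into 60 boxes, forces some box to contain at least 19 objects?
n = (19 − 1)·60 + 1 = 1081

By the generalised pigeonhole principle, to guarantee some box contains ≥ r objects we need more than (r − 1) · k objects total. Threshold: n = (r − 1) · k + 1. With r = 19 and k = 60: n = 18 · 60 + 1 = 1080 + 1 = 1081. For n = 1080 = 18 · 60, we can put exactly 18 objects in every box, avoiding 19 in any single one — so 1081 is tight.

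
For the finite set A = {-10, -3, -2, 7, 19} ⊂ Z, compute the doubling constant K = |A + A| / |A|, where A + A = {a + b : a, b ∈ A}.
K = |A + A| / |A| = 15/5 = 3

Enumerate A + A = {a + b : a, b ∈ A}. With |A| = 5, there are |A|^2 = 25 ordered sum pairs; collecting distinct values, A + A = {-20, -13, -12, -6, -5, -4, -3, 4, 5, 9, 14, 16, 17, 26, 38}, so |A + A| = 15. Thus K = 15/5 = 3. For comparison, the minimum possible |A + A| over all 5-element sets is 2·5 − 1 = 9 (so min K = 9/5), attained only by arithmetic progressions.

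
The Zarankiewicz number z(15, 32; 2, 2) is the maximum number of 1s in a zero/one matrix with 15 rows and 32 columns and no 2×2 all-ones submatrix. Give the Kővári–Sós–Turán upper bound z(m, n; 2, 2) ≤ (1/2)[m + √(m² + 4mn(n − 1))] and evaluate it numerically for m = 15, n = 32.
z(15, 32; 2, 2) ≤ (1/2)[15 + √(15² + 4·15·32·31)] = (1/2)[15 + √59745] = 129.714

Kővári–Sós–Turán: let r_1, ..., r_15 be the row sums and z = Σ r_i the total number of 1s. Each pair of columns can share at most one row with both entries 1 (else a 2×2 all-ones block appears), so Σ_i C(r_i, 2) ≤ C(32, 2) = 496. By convexity Σ_i C(r_i, 2) ≥ 15·C(z/15, 2) = z(z − 15)/(2·15), giving z² − 15z − 15·32·31 ≤ 0 and hence z ≤ (1/2)[15 + √(225 + 4·14880)] = (1/2)[15 + √59745] ≈ (1/2)(15 + 244.4279) = 129.714.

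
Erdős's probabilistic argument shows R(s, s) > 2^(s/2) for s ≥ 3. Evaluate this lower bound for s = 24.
2^(24/2) = 4096; so R(24, 24) > 4096

Colour each edge of K_n uniformly at random with red/blue. The expected number of monochromatic K_24 is C(n, 24) · 2 · 2^(−C(24,2)). If C(n, 24) · 2^(1 − C(24,2)) < 1, then with positive probability no monochromatic K_24 exists, so R(24, 24) > n. The standard estimate C(n, 24) ≤ n^24/24! shows this inequality holds whenever n ≤ 2^(24/2) (since 24! · 2^(C(24,2) − 1) > 2^(24^2/2) ≥ n^24). Hence R(24, 24) > 2^(24/2) = 4096.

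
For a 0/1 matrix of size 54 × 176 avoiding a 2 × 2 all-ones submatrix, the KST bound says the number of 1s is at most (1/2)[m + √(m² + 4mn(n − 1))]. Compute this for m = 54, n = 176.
z(54, 176; 2, 2) ≤ (1/2)[54 + √(54² + 4·54·176·175)] = (1/2)[54 + √6655716] = 1316.9337

Kővári–Sós–Turán: let r_1, ..., r_54 be the row sums and z = Σ r_i the total number of 1s. Each pair of columns can share at most one row with both entries 1 (else a 2×2 all-ones block appears), so Σ_i C(r_i, 2) ≤ C(176, 2) = 15400. By convexity Σ_i C(r_i, 2) ≥ 54·C(z/54, 2) = z(z − 54)/(2·54), giving z² − 54z − 54·176·175 ≤ 0 and hence z ≤ (1/2)[54 + √(2916 + 4·1663200)] = (1/2)[54 + √6655716] ≈ (1/2)(54 + 2579.8674) = 1316.9337.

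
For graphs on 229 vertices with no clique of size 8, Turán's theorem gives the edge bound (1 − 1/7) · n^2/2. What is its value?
Turán density bound = (6/7) · 229^2/2 = 157323/7 ≈ 22474.7143

Turán's theorem: ex(n, K_{r+1}) is achieved by the complete r-partite Turán graph T(n, r) with parts as balanced as possible, and is at most (1 − 1/r) · n^2/2. For r = 7, n = 229: the density bound is (6/7) · 52441/2 = 157323/7 ≈ 22474.7143. The integer-valued extremum is e(T(229, 7)) = 22474, which is strictly less than the density bound 157323/7 since 7 ∤ 229 (the parts of T(229, 7) cannot all be equal).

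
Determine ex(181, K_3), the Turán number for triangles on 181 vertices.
ex(181, K_3) = ⌊181^2/4⌋ = 8190

Mantel (1907): a triangle-free graph on n vertices has at most ⌊n^2/4⌋ edges, with equality for the complete bipartite graph K_{⌊n/2⌋, ⌈n/2⌉}. For n = 181: ⌊181^2/4⌋ = ⌊32761/4⌋ = 8190. The extremal graph is K_{90, 91}, which has 90·91 = 8190 edges.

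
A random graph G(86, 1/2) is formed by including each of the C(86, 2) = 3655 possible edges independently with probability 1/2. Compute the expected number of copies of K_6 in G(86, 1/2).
E[# K_6] = C(86, 6) · (1/2)^C(6, 2) = 470155077 / 2^15 ≈ 14347.994293

For each 6-subset S of vertices (there are C(86, 6) = 470155077 such S), let X_S = 1 if S induces a K_6 (all C(6, 2) = 15 edges present). Then P(X_S = 1) = (1/2)^15 = 1/32768. By linearity of expectation, E[# K_6] = C(86, 6) · (1/2)^15 = 470155077 / 32768 ≈ 14347.994293.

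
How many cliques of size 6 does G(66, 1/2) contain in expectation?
E[# K_6] = C(66, 6) · (1/2)^C(6, 2) = 90858768 / 2^15 = 5678673/2048 ≈ 2772.789551

For each 6-subset S of vertices (there are C(66, 6) = 90858768 such S), let X_S = 1 if S induces a K_6 (all C(6, 2) = 15 edges present). Then P(X_S = 1) = (1/2)^15 = 1/32768. By linearity of expectation, E[# K_6] = C(66, 6) · (1/2)^15 = 90858768 / 32768 = 5678673/2048 ≈ 2772.789551.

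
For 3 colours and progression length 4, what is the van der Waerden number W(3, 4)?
W(3, 4) = 293

This is a classical value, W(3, 4) = 293, established by combining an explicit 3-colouring of {1, ..., 292} with no monochromatic 4-AP (giving the lower bound W(3, 4) > 292) and a finite case analysis / exhaustive computer search showing every 3-colouring of {1, ..., 293} has such an AP.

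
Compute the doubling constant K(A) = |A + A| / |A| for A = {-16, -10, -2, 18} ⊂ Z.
K = |A + A| / |A| = 10/4 = 5/2

Enumerate A + A = {a + b : a, b ∈ A}. With |A| = 4, there are |A|^2 = 16 ordered sum pairs; collecting distinct values, A + A = {-32, -26, -20, -18, -12, -4, 2, 8, 16, 36}, so |A + A| = 10. Thus K = 10/4 = 5/2. For comparison, the minimum possible |A + A| over all 4-element sets is 2·4 − 1 = 7 (so min K = 7/4), attained only by arithmetic progressions.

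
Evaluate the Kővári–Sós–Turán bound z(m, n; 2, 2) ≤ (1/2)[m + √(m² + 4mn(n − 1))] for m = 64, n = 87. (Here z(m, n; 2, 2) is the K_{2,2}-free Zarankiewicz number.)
z(64, 87; 2, 2) ≤ (1/2)[64 + √(64² + 4·64·87·86)] = (1/2)[64 + √1919488] = 724.7279

Kővári–Sós–Turán: let r_1, ..., r_64 be the row sums and z = Σ r_i the total number of 1s. Each pair of columns can share at most one row with both entries 1 (else a 2×2 all-ones block appears), so Σ_i C(r_i, 2) ≤ C(87, 2) = 3741. By convexity Σ_i C(r_i, 2) ≥ 64·C(z/64, 2) = z(z − 64)/(2·64), giving z² − 64z − 64·87·86 ≤ 0 and hence z ≤ (1/2)[64 + √(4096 + 4·478848)] = (1/2)[64 + √1919488] ≈ (1/2)(64 + 1385.4559) = 724.7279.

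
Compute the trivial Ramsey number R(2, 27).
R(2, 27) = 27

R(2, k) = k for all k ≥ 2: in a 2-colouring of K_k, either some edge is red (a red K_2) or all edges are blue (a blue K_k). And K_{26} coloured all-blue has no blue K_27, so R(2, 27) > 26. Hence R(2, 27) = 27.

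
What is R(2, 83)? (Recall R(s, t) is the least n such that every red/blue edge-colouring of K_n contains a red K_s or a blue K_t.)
R(2, 83) = 83

R(2, k) = k for all k ≥ 2: in a 2-colouring of K_k, either some edge is red (a red K_2) or all edges are blue (a blue K_k). And K_{82} coloured all-blue has no blue K_83, so R(2, 83) > 82. Hence R(2, 83) = 83.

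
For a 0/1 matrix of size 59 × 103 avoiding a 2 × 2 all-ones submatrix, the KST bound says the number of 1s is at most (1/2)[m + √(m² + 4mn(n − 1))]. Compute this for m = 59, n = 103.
z(59, 103; 2, 2) ≤ (1/2)[59 + √(59² + 4·59·103·102)] = (1/2)[59 + √2482897] = 817.3606

Kővári–Sós–Turán: let r_1, ..., r_59 be the row sums and z = Σ r_i the total number of 1s. Each pair of columns can share at most one row with both entries 1 (else a 2×2 all-ones block appears), so Σ_i C(r_i, 2) ≤ C(103, 2) = 5253. By convexity Σ_i C(r_i, 2) ≥ 59·C(z/59, 2) = z(z − 59)/(2·59), giving z² − 59z − 59·103·102 ≤ 0 and hence z ≤ (1/2)[59 + √(3481 + 4·619854)] = (1/2)[59 + √2482897] ≈ (1/2)(59 + 1575.7211) = 817.3606.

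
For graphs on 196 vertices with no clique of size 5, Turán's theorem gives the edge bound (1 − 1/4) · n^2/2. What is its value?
Turán density bound = (3/4) · 196^2/2 = 14406

Turán's theorem: ex(n, K_{r+1}) is achieved by the complete r-partite Turán graph T(n, r) with parts as balanced as possible, and is at most (1 − 1/r) · n^2/2. For r = 4, n = 196: the density bound is (3/4) · 38416/2 = 14406. Since 4 ∣ 196, the Turán graph T(196, 4) has parts of equal size 49, and its edge count e(T(196, 4)) = 14406 attains the density bound exactly.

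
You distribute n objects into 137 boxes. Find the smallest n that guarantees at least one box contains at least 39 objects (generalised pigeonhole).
n = (39 − 1)·137 + 1 = 5207

By the generalised pigeonhole principle, to guarantee some box contains ≥ r objects we need more than (r − 1) · k objects total. Threshold: n = (r − 1) · k + 1. With r = 39 and k = 137: n = 38 · 137 + 1 = 5206 + 1 = 5207. For n = 5206 = 38 · 137, we can put exactly 38 objects in every box, avoiding 39 in any single one — so 5207 is tight.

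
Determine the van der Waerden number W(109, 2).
W(109, 2) = 109 + 1 = 110

A 2-term AP is any pair of integers, so a monochromatic 2-AP exists iff some colour is used at least twice. With 109 colours, the colouring i ↦ i on {1, ..., 109} uses each colour once, avoiding any monochromatic pair, so W(109, 2) > 109. For {1, ..., 110}, pigeonhole forces two integers of the same colour, which form a monochromatic 2-AP. Hence W(109, 2) = 110.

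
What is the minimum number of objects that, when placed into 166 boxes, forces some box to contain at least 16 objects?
n = (16 − 1)·166 + 1 = 2491

By the generalised pigeonhole principle, to guarantee some box contains ≥ r objects we need more than (r − 1) · k objects total. Threshold: n = (r − 1) · k + 1. With r = 16 and k = 166: n = 15 · 166 + 1 = 2490 + 1 = 2491. For n = 2490 = 15 · 166, we can put exactly 15 objects in every box, avoiding 16 in any single one — so 2491 is tight.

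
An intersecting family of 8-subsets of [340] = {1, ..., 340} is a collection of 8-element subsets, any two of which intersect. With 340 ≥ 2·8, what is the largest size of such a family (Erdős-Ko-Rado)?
max |F| = C(339, 7) = 95915887062372

Erdős-Ko-Rado (1961): when n ≥ 2k, max |F| = C(n−1, k−1). The bound is attained by the star {A : i ∈ A} for any fixed i ∈ [n]. Here C(340−1, 8−1) = C(339, 7) = 95915887062372.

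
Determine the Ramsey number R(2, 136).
R(2, 136) = 136

R(2, k) = k for all k ≥ 2: in a 2-colouring of K_k, either some edge is red (a red K_2) or all edges are blue (a blue K_k). And K_{135} coloured all-blue has no blue K_136, so R(2, 136) > 135. Hence R(2, 136) = 136.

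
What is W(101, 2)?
W(101, 2) = 101 + 1 = 102

A 2-term AP is any pair of integers, so a monochromatic 2-AP exists iff some colour is used at least twice. With 101 colours, the colouring i ↦ i on {1, ..., 101} uses each colour once, avoiding any monochromatic pair, so W(101, 2) > 101. For {1, ..., 102}, pigeonhole forces two integers of the same colour, which form a monochromatic 2-AP. Hence W(101, 2) = 102.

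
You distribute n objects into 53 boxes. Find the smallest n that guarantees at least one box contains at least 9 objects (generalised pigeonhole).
n = (9 − 1)·53 + 1 = 425

By the generalised pigeonhole principle, to guarantee some box contains ≥ r objects we need more than (r − 1) · k objects total. Threshold: n = (r − 1) · k + 1. With r = 9 and k = 53: n = 8 · 53 + 1 = 424 + 1 = 425. For n = 424 = 8 · 53, we can put exactly 8 objects in every box, avoiding 9 in any single one — so 425 is tight.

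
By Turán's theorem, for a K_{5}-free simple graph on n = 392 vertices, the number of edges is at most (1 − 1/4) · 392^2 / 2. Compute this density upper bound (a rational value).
Turán density bound = (3/4) · 392^2/2 = 57624

Turán's theorem: ex(n, K_{r+1}) is achieved by the complete r-partite Turán graph T(n, r) with parts as balanced as possible, and is at most (1 − 1/r) · n^2/2. For r = 4, n = 392: the density bound is (3/4) · 153664/2 = 57624. Since 4 ∣ 392, the Turán graph T(392, 4) has parts of equal size 98, and its edge count e(T(392, 4)) = 57624 attains the density bound exactly.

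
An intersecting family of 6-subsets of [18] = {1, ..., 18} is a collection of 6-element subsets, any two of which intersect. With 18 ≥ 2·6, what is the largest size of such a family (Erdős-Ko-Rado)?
max |F| = C(17, 5) = 6188

Erdős-Ko-Rado (1961): when n ≥ 2k, max |F| = C(n−1, k−1). The bound is attained by the star {A : i ∈ A} for any fixed i ∈ [n]. Here C(18−1, 6−1) = C(17, 5) = 6188.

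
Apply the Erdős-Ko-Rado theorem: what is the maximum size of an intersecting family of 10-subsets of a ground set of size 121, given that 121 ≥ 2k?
max |F| = C(120, 9) = 10456592670160

Erdős-Ko-Rado (1961): when n ≥ 2k, max |F| = C(n−1, k−1). The bound is attained by the star {A : i ∈ A} for any fixed i ∈ [n]. Here C(121−1, 10−1) = C(120, 9) = 10456592670160.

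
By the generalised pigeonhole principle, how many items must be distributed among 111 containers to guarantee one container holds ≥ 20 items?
n = (20 − 1)·111 + 1 = 2110

By the generalised pigeonhole principle, to guarantee some box contains ≥ r objects we need more than (r − 1) · k objects total. Threshold: n = (r − 1) · k + 1. With r = 20 and k = 111: n = 19 · 111 + 1 = 2109 + 1 = 2110. For n = 2109 = 19 · 111, we can put exactly 19 objects in every box, avoiding 20 in any single one — so 2110 is tight.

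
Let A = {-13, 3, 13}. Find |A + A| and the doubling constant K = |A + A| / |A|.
K = |A + A| / |A| = 6/3 = 2

Enumerate A + A = {a + b : a, b ∈ A}. With |A| = 3, there are |A|^2 = 9 ordered sum pairs; collecting distinct values, A + A = {-26, -10, 0, 6, 16, 26}, so |A + A| = 6. Thus K = 6/3 = 2. For comparison, the minimum possible |A + A| over all 3-element sets is 2·3 − 1 = 5 (so min K = 5/3), attained only by arithmetic progressions.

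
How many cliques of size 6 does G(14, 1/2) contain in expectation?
E[# K_6] = C(14, 6) · (1/2)^C(6, 2) = 3003 / 2^15 ≈ 0.091644

For each 6-subset S of vertices (there are C(14, 6) = 3003 such S), let X_S = 1 if S induces a K_6 (all C(6, 2) = 15 edges present). Then P(X_S = 1) = (1/2)^15 = 1/32768. By linearity of expectation, E[# K_6] = C(14, 6) · (1/2)^15 = 3003 / 32768 ≈ 0.091644.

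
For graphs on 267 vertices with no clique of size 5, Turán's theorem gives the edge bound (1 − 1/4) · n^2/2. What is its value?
Turán density bound = (3/4) · 267^2/2 = 213867/8 ≈ 26733.375

Turán's theorem: ex(n, K_{r+1}) is achieved by the complete r-partite Turán graph T(n, r) with parts as balanced as possible, and is at most (1 − 1/r) · n^2/2. For r = 4, n = 267: the density bound is (3/4) · 71289/2 = 213867/8 ≈ 26733.375. The integer-valued extremum is e(T(267, 4)) = 26733, which is strictly less than the density bound 213867/8 since 4 ∤ 267 (the parts of T(267, 4) cannot all be equal).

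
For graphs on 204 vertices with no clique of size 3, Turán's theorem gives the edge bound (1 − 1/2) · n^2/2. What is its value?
Turán density bound = (1/2) · 204^2/2 = 10404

Turán's theorem: ex(n, K_{r+1}) is achieved by the complete r-partite Turán graph T(n, r) with parts as balanced as possible, and is at most (1 − 1/r) · n^2/2. For r = 2, n = 204: the density bound is (1/2) · 41616/2 = 10404. Since 2 ∣ 204, the Turán graph T(204, 2) has parts of equal size 102, and its edge count e(T(204, 2)) = 10404 attains the density bound exactly.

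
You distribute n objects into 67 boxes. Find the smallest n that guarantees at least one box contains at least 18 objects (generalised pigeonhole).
n = (18 − 1)·67 + 1 = 1140

By the generalised pigeonhole principle, to guarantee some box contains ≥ r objects we need more than (r − 1) · k objects total. Threshold: n = (r − 1) · k + 1. With r = 18 and k = 67: n = 17 · 67 + 1 = 1139 + 1 = 1140. For n = 1139 = 17 · 67, we can put exactly 17 objects in every box, avoiding 18 in any single one — so 1140 is tight.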